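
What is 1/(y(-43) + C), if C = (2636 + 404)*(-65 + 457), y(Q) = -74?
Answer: 1/1191606 ≈ 8.3920e-7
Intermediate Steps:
C = 1191680 (C = 3040*392 = 1191680)
1/(y(-43) + C) = 1/(-74 + 1191680) = 1/1191606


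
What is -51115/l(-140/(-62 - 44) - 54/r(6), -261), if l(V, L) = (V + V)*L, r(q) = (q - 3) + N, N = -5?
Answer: 2709095/783522 ≈ 3.4576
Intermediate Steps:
r(q) = -8 + q (r(q) = (q - 3) - 5 = (-3 + q) - 5 = -8 + q)
l(V, L) = 2*L*V (l(V, L) = (2*V)*L = 2*L*V)
-51115/l(-140/(-62 - 44) - 54/r(6), -261) = -51115*(-1/(522*(-140/(-62 - 44) - 54/(-8 + 6)))) = -51115*(-1/(522*(-140/(-106) - 54/(-2)))) = -51115*(-1/(522*(-140*(-1/106) - 54*(-1/2)))) = -51115*(-1/(522*(70/53 + 27))) = -51115/(2*(-261)*(1501/53)) = -51115/(-783522/53) = -51115*(-53/783522) = 2709095/783522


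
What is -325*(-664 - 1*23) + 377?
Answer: 223652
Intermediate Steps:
-325*(-664 - 1*23) + 377 = -325*(-664 - 23) + 377 = -325*(-687) + 377 = 223275 + 377 = 223652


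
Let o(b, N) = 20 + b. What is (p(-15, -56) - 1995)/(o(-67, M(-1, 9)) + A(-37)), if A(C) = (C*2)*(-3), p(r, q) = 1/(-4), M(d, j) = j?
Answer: -7981/700 ≈ -11.401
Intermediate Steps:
p(r, q) = -¼
A(C) = -6*C (A(C) = (2*C)*(-3) = -6*C)
(p(-15, -56) - 1995)/(o(-67, M(-1, 9)) + A(-37)) = (-¼ - 1995)/((20 - 67) - 6*(-37)) = -7981/(4*(-47 + 222)) = -7981/4/175 = -7981/4*1/175 = -7981/700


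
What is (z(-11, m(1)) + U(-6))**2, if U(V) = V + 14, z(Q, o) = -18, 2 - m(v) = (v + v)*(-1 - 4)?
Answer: 100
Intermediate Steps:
m(v) = 2 + 10*v (m(v) = 2 - (v + v)*(-1 - 4) = 2 - 2*v*(-5) = 2 - (-10)*v = 2 + 10*v)
U(V) = 14 + V
(z(-11, m(1)) + U(-6))**2 = (-18 + (14 - 6))**2 = (-18 + 8)**2 = (-10)**2 = 100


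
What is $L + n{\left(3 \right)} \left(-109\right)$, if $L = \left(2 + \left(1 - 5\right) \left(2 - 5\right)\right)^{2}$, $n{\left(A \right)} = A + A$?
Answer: $-458$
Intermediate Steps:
$n{\left(A \right)} = 2 A$
$L = 196$ ($L = \left(2 - -12\right)^{2} = \left(2 + 12\right)^{2} = 14^{2} = 196$)
$L + n{\left(3 \right)} \left(-109\right) = 196 + 2 \cdot 3 \left(-109\right) = 196 + 6 \left(-109\right) = 196 - 654 = -458$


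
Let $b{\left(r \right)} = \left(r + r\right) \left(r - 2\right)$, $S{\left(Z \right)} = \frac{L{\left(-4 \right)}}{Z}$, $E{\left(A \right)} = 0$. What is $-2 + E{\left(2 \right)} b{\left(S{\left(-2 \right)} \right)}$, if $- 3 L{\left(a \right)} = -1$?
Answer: $-2$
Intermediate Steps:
$L{\left(a \right)} = \frac{1}{3}$ ($L{\left(a \right)} = \left(- \frac{1}{3}\right) \left(-1\right) = \frac{1}{3}$)
$S{\left(Z \right)} = \frac{1}{3 Z}$
$b{\left(r \right)} = 2 r \left(-2 + r\right)$
$-2 + E{\left(2 \right)} b{\left(S{\left(-2 \right)} \right)} = -2 + 0 \cdot 2 \frac{1}{3 \left(-2\right)} \left(-2 + \frac{1}{3 \left(-2\right)}\right) = -2 + 0 \cdot 2 \cdot \frac{1}{3} \left(- \frac{1}{2}\right) \left(-2 + \frac{1}{3} \left(- \frac{1}{2}\right)\right) = -2 + 0 \cdot 2 \left(- \frac{1}{6}\right) \left(-2 - \frac{1}{6}\right) = -2 + 0 \cdot 2 \left(- \frac{1}{6}\right) \left(- \frac{13}{6}\right) = -2 + 0 \cdot \frac{13}{18} = -2 + 0 = -2$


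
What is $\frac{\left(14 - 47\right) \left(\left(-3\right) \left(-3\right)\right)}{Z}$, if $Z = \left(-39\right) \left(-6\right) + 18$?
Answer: $- \frac{33}{28} \approx -1.1786$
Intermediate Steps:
$Z = 252$ ($Z = 234 + 18 = 252$)
$\frac{\left(14 - 47\right) \left(\left(-3\right) \left(-3\right)\right)}{Z} = \frac{\left(14 - 47\right) \left(\left(-3\right) \left(-3\right)\right)}{252} = \left(-33\right) 9 \cdot \frac{1}{252} = \left(-297\right) \frac{1}{252} = - \frac{33}{28}$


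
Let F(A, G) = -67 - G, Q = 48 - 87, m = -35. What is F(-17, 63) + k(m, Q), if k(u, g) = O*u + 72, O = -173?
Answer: 5997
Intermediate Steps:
Q = -39
k(u, g) = 72 - 173*u (k(u, g) = -173*u + 72 = 72 - 173*u)
F(-17, 63) + k(m, Q) = (-67 - 1*63) + (72 - 173*(-35)) = (-67 - 63) + (72 + 6055) = -130 + 6127 = 5997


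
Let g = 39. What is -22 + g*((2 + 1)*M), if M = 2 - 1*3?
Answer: -139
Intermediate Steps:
M = -1 (M = 2 - 3 = -1)
-22 + g*((2 + 1)*M) = -22 + 39*((2 + 1)*(-1)) = -22 + 39*(3*(-1)) = -22 + 39*(-3) = -22 - 117 = -139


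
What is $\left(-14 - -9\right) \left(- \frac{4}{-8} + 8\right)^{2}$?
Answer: $- \frac{1445}{4} \approx -361.25$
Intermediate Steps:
$\left(-14 - -9\right) \left(- \frac{4}{-8} + 8\right)^{2} = \left(-14 + 9\right) \left(\left(-4\right) \left(- \frac{1}{8}\right) + 8\right)^{2} = - 5 \left(\frac{1}{2} + 8\right)^{2} = - 5 \left(\frac{17}{2}\right)^{2} = \left(-5\right) \frac{289}{4} = - \frac{1445}{4}$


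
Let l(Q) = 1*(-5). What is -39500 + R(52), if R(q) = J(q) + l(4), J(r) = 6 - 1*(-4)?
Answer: -39495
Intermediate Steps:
J(r) = 10 (J(r) = 6 + 4 = 10)
l(Q) = -5
R(q) = 5 (R(q) = 10 - 5 = 5)
-39500 + R(52) = -39500 + 5 = -39495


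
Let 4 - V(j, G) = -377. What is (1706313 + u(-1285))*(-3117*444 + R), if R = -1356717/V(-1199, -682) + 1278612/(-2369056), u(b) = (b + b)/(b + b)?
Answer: -89039758387149807647/37608764 ≈ -2.3675e+12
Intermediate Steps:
V(j, G) = 381 (V(j, G) = 4 - 1*(-377) = 4 + 377 = 381)
u(b) = 1 (u(b) = (2*b)/((2*b)) = (2*b)*(1/(2*b)) = 1)
R = -267885475027/75217528 (R = -1356717/381 + 1278612/(-2369056) = -1356717*1/381 + 1278612*(-1/2369056) = -452239/127 - 319653/592264 = -267885475027/75217528 ≈ -3561.5)
(1706313 + u(-1285))*(-3117*444 + R) = (1706313 + 1)*(-3117*444 - 267885475027/75217528) = 1706314*(-1383948 - 267885475027/75217528) = 1706314*(-104365032915571/75217528) = -89039758387149807647/37608764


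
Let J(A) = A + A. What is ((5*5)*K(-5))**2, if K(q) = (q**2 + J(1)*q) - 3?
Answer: 90000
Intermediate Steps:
J(A) = 2*A
K(q) = -3 + q**2 + 2*q (K(q) = (q**2 + (2*1)*q) - 3 = (q**2 + 2*q) - 3 = -3 + q**2 + 2*q)
((5*5)*K(-5))**2 = ((5*5)*(-3 + (-5)**2 + 2*(-5)))**2 = (25*(-3 + 25 - 10))**2 = (25*12)**2 = 300**2 = 90000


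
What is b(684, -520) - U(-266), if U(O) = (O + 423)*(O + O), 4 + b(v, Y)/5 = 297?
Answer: 84989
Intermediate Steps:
b(v, Y) = 1465 (b(v, Y) = -20 + 5*297 = -20 + 1485 = 1465)
U(O) = 2*O*(423 + O) (U(O) = (423 + O)*(2*O) = 2*O*(423 + O))
b(684, -520) - U(-266) = 1465 - 2*(-266)*(423 - 266) = 1465 - 2*(-266)*157 = 1465 - 1*(-83524) = 1465 + 83524 = 84989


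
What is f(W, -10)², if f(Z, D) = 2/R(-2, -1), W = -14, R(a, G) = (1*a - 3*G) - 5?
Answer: ¼ ≈ 0.25000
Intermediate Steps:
R(a, G) = -5 + a - 3*G (R(a, G) = (a - 3*G) - 5 = -5 + a - 3*G)
f(Z, D) = -½ (f(Z, D) = 2/(-5 - 2 - 3*(-1)) = 2/(-5 - 2 + 3) = 2/(-4) = 2*(-¼) = -½)
f(W, -10)² = (-½)² = ¼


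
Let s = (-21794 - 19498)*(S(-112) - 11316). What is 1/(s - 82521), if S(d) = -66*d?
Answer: 1/161947287 ≈ 6.1749e-9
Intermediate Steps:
s = 162029808 (s = (-21794 - 19498)*(-66*(-112) - 11316) = -41292*(7392 - 11316) = -41292*(-3924) = 162029808)
1/(s - 82521) = 1/(162029808 - 82521) = 1/161947287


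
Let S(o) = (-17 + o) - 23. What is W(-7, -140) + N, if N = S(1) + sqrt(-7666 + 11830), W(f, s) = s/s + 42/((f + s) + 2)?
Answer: -5552/145 + 2*sqrt(1041) ≈ 26.239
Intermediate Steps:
S(o) = -40 + o
W(f, s) = 1 + 42/(2 + f + s)
N = -39 + 2*sqrt(1041) (N = (-40 + 1) + sqrt(-7666 + 11830) = -39 + sqrt(4164) = -39 + 2*sqrt(1041) ≈ 25.529)
W(-7, -140) + N = (44 - 7 - 140)/(2 - 7 - 140) + (-39 + 2*sqrt(1041)) = -103/(-145) + (-39 + 2*sqrt(1041)) = -1/145*(-103) + (-39 + 2*sqrt(1041)) = 103/145 + (-39 + 2*sqrt(1041)) = -5552/145 + 2*sqrt(1041)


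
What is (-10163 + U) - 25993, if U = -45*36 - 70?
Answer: -37846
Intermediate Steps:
U = -1690 (U = -1620 - 70 = -1690)
(-10163 + U) - 25993 = (-10163 - 1690) - 25993 = -11853 - 25993 = -37846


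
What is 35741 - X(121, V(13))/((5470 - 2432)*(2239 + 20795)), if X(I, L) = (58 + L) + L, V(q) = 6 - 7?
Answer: 89323514047/2499189 ≈ 35741.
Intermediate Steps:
V(q) = -1
X(I, L) = 58 + 2*L
35741 - X(121, V(13))/((5470 - 2432)*(2239 + 20795)) = 35741 - (58 + 2*(-1))/((5470 - 2432)*(2239 + 20795)) = 35741 - (58 - 2)/(3038*23034) = 35741 - 56/69977292 = 35741 - 1*2/2499189 = 35741 - 2/2499189 = 89323514047/2499189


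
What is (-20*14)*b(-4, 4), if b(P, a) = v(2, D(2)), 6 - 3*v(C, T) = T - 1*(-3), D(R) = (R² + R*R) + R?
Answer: 1960/3 ≈ 653.33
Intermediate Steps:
D(R) = R + 2*R² (D(R) = (R² + R²) + R = 2*R² + R = R + 2*R²)
v(C, T) = 1 - T/3 (v(C, T) = 2 - (T - 1*(-3))/3 = 2 - (T + 3)/3 = 2 - (3 + T)/3 = 2 + (-1 - T/3) = 1 - T/3)
b(P, a) = -7/3 (b(P, a) = 1 - 2*(1 + 2*2)/3 = 1 - 2*(1 + 4)/3 = 1 - 2*5/3 = 1 - ⅓*10 = 1 - 10/3 = -7/3)
(-20*14)*b(-4, 4) = -20*14*(-7/3) = -280*(-7/3) = 1960/3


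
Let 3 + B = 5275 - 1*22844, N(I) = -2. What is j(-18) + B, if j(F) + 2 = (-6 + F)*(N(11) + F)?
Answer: -17094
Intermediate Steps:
B = -17572 (B = -3 + (5275 - 1*22844) = -3 + (5275 - 22844) = -3 - 17569 = -17572)
j(F) = -2 + (-6 + F)*(-2 + F)
j(-18) + B = (10 + (-18)**2 - 8*(-18)) - 17572 = (10 + 324 + 144) - 17572 = 478 - 17572 = -17094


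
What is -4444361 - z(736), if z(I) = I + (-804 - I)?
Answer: -4443557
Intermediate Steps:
z(I) = -804
-4444361 - z(736) = -4444361 - 1*(-804) = -4444361 + 804 = -4443557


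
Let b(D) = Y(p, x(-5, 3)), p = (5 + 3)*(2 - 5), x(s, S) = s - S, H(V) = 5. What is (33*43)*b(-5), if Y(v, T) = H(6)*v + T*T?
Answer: -79464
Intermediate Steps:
p = -24 (p = 8*(-3) = -24)
Y(v, T) = T² + 5*v (Y(v, T) = 5*v + T*T = 5*v + T² = T² + 5*v)
b(D) = -56 (b(D) = (-5 - 1*3)² + 5*(-24) = (-5 - 3)² - 120 = (-8)² - 120 = 64 - 120 = -56)
(33*43)*b(-5) = (33*43)*(-56) = 1419*(-56) = -79464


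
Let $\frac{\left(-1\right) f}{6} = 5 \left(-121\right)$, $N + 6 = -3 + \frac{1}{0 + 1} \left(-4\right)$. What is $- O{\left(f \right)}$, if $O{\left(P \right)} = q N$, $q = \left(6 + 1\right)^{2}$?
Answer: $637$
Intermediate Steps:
$q = 49$ ($q = 7^{2} = 49$)
$N = -13$ ($N = -6 + \left(-3 + \frac{1}{0 + 1} \left(-4\right)\right) = -6 + \left(-3 + 1^{-1} \left(-4\right)\right) = -6 + \left(-3 + 1 \left(-4\right)\right) = -6 - 7 = -13$)
$f = 3630$ ($f = - 6 \cdot 5 \left(-121\right) = \left(-6\right) \left(-605\right) = 3630$)
$O{\left(P \right)} = -637$ ($O{\left(P \right)} = 49 \left(-13\right) = -637$)
$- O{\left(f \right)} = \left(-1\right) \left(-637\right) = 637$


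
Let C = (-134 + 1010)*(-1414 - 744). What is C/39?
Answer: -48472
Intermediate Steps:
C = -1890408 (C = 876*(-2158) = -1890408)
C/39 = -1890408/39 = (1/39)*(-1890408) = -48472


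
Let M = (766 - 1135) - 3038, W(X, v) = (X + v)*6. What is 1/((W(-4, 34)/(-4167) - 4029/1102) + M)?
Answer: -510226/1740227449 ≈ -0.00029319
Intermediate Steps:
W(X, v) = 6*X + 6*v
M = -3407 (M = -369 - 3038 = -3407)
1/((W(-4, 34)/(-4167) - 4029/1102) + M) = 1/(((6*(-4) + 6*34)/(-4167) - 4029/1102) - 3407) = 1/(((-24 + 204)*(-1/4167) - 4029*1/1102) - 3407) = 1/((180*(-1/4167) - 4029/1102) - 3407) = 1/((-20/463 - 4029/1102) - 3407) = 1/(-1887467/510226 - 3407) = 1/(-1740227449/510226) = -510226/1740227449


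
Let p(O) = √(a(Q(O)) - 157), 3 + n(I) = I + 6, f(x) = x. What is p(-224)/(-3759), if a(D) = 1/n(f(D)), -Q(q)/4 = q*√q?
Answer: -√(-157 + 1/(3 + 3584*I*√14))/3759 ≈ -7.9162e-10 + 0.0033333*I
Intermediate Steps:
n(I) = 3 + I (n(I) = -3 + (I + 6) = -3 + (6 + I) = 3 + I)
Q(q) = -4*q^(3/2) (Q(q) = -4*q*√q = -4*q^(3/2))
a(D) = 1/(3 + D)
p(O) = √(-157 + 1/(3 - 4*O^(3/2))) (p(O) = √(1/(3 - 4*O^(3/2)) - 157) = √(-157 + 1/(3 - 4*O^(3/2))))
p(-224)/(-3759) = √(-157 + 1/(3 - (-3584)*I*√14))/(-3759) = √(-157 + 1/(3 - (-3584)*I*√14))*(-1/3759) = √(-157 + 1/(3 + 3584*I*√14))*(-1/3759) = -√(-157 + 1/(3 + 3584*I*√14))/3759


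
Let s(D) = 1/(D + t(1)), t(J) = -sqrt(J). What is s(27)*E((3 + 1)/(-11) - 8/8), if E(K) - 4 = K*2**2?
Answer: -8/143 ≈ -0.055944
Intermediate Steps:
E(K) = 4 + 4*K (E(K) = 4 + K*2**2 = 4 + K*4 = 4 + 4*K)
s(D) = 1/(-1 + D) (s(D) = 1/(D - sqrt(1)) = 1/(D - 1*1) = 1/(D - 1) = 1/(-1 + D))
s(27)*E((3 + 1)/(-11) - 8/8) = (4 + 4*((3 + 1)/(-11) - 8/8))/(-1 + 27) = (4 + 4*(4*(-1/11) - 8*1/8))/26 = (4 + 4*(-4/11 - 1))/26 = (4 + 4*(-15/11))/26 = (4 - 60/11)/26 = (1/26)*(-16/11) = -8/143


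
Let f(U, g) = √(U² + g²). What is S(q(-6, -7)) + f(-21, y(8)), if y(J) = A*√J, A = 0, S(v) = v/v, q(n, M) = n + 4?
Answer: 22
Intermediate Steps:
q(n, M) = 4 + n
S(v) = 1
y(J) = 0 (y(J) = 0*√J = 0)
S(q(-6, -7)) + f(-21, y(8)) = 1 + √((-21)² + 0²) = 1 + √(441 + 0) = 1 + √441 = 1 + 21 = 22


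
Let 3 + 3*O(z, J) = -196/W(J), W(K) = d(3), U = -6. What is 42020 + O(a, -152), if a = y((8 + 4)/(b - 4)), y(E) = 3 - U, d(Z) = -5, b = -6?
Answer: 630481/15 ≈ 42032.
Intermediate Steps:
W(K) = -5
y(E) = 9 (y(E) = 3 - 1*(-6) = 3 + 6 = 9)
a = 9
O(z, J) = 181/15 (O(z, J) = -1 + (-196/(-5))/3 = -1 + (-196*(-⅕))/3 = -1 + (⅓)*(196/5) = -1 + 196/15 = 181/15)
42020 + O(a, -152) = 42020 + 181/15 = 630481/15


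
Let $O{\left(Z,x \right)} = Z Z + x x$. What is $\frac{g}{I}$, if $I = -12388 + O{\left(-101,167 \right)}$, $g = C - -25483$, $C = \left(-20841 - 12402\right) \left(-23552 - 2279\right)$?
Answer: $\frac{429362708}{12851} \approx 33411.0$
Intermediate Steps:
$O{\left(Z,x \right)} = Z^{2} + x^{2}$
$C = 858699933$ ($C = \left(-33243\right) \left(-25831\right) = 858699933$)
$g = 858725416$ ($g = 858699933 - -25483 = 858699933 + 25483 = 858725416$)
$I = 25702$ ($I = -12388 + \left(\left(-101\right)^{2} + 167^{2}\right) = -12388 + \left(10201 + 27889\right) = -12388 + 38090 = 25702$)
$\frac{g}{I} = \frac{858725416}{25702} = 858725416 \cdot \frac{1}{25702} = \frac{429362708}{12851}$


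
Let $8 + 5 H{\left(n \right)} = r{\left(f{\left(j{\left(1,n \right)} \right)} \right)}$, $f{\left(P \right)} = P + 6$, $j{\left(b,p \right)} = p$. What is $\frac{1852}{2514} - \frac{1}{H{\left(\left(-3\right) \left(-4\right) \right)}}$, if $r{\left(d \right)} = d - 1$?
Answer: $\frac{683}{3771} \approx 0.18112$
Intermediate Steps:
$f{\left(P \right)} = 6 + P$
$r{\left(d \right)} = -1 + d$
$H{\left(n \right)} = - \frac{3}{5} + \frac{n}{5}$ ($H{\left(n \right)} = - \frac{8}{5} + \frac{-1 + \left(6 + n\right)}{5} = - \frac{8}{5} + \frac{5 + n}{5} = - \frac{8}{5} + \left(1 + \frac{n}{5}\right) = - \frac{3}{5} + \frac{n}{5}$)
$\frac{1852}{2514} - \frac{1}{H{\left(\left(-3\right) \left(-4\right) \right)}} = \frac{1852}{2514} - \frac{1}{- \frac{3}{5} + \frac{\left(-3\right) \left(-4\right)}{5}} = 1852 \cdot \frac{1}{2514} - \frac{1}{- \frac{3}{5} + \frac{1}{5} \cdot 12} = \frac{926}{1257} - \frac{1}{- \frac{3}{5} + \frac{12}{5}} = \frac{926}{1257} - \frac{1}{\frac{9}{5}} = \frac{926}{1257} - \frac{5}{9} = \frac{683}{3771}$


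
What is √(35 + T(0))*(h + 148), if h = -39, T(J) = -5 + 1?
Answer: 109*√31 ≈ 606.89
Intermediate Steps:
T(J) = -4
√(35 + T(0))*(h + 148) = √(35 - 4)*(-39 + 148) = √31*109 = 109*√31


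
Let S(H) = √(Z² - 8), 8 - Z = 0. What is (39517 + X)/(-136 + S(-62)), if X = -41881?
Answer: 40188/2305 + 591*√14/2305 ≈ 18.395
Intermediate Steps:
Z = 8 (Z = 8 - 1*0 = 8 + 0 = 8)
S(H) = 2*√14 (S(H) = √(8² - 8) = √(64 - 8) = √56 = 2*√14)
(39517 + X)/(-136 + S(-62)) = (39517 - 41881)/(-136 + 2*√14) = -2364/(-136 + 2*√14)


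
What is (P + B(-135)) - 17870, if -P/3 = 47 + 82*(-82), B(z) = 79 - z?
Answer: 2375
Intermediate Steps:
P = 20031 (P = -3*(47 + 82*(-82)) = -3*(47 - 6724) = -3*(-6677) = 20031)
(P + B(-135)) - 17870 = (20031 + (79 - 1*(-135))) - 17870 = (20031 + (79 + 135)) - 17870 = (20031 + 214) - 17870 = 20245 - 17870 = 2375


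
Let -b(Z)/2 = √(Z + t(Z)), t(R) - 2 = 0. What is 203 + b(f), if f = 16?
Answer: 203 - 6*√2 ≈ 194.51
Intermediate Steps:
t(R) = 2 (t(R) = 2 + 0 = 2)
b(Z) = -2*√(2 + Z) (b(Z) = -2*√(Z + 2) = -2*√(2 + Z))
203 + b(f) = 203 - 2*√(2 + 16) = 203 - 6*√2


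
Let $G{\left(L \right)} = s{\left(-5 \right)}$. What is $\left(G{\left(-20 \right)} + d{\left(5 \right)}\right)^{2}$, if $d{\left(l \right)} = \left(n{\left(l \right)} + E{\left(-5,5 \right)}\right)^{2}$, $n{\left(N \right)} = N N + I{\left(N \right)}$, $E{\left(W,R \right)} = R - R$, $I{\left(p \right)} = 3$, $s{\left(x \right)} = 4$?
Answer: $620944$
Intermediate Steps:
$G{\left(L \right)} = 4$
$E{\left(W,R \right)} = 0$
$n{\left(N \right)} = 3 + N^{2}$ ($n{\left(N \right)} = N N + 3 = N^{2} + 3 = 3 + N^{2}$)
$d{\left(l \right)} = \left(3 + l^{2}\right)^{2}$ ($d{\left(l \right)} = \left(\left(3 + l^{2}\right) + 0\right)^{2} = \left(3 + l^{2}\right)^{2}$)
$\left(G{\left(-20 \right)} + d{\left(5 \right)}\right)^{2} = \left(4 + \left(3 + 5^{2}\right)^{2}\right)^{2} = \left(4 + \left(3 + 25\right)^{2}\right)^{2} = \left(4 + 28^{2}\right)^{2} = \left(4 + 784\right)^{2} = 788^{2} = 620944$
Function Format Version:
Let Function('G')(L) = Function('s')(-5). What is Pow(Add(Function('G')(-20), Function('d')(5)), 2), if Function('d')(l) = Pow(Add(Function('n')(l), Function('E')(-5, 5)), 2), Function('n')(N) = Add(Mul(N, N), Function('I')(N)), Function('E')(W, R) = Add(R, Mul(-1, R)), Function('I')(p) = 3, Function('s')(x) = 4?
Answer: 620944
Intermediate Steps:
Function('G')(L) = 4
Function('E')(W, R) = 0
Function('n')(N) = Add(3, Pow(N, 2)) (Function('n')(N) = Add(Mul(N, N), 3) = Add(Pow(N, 2), 3) = Add(3, Pow(N, 2)))
Function('d')(l) = Pow(Add(3, Pow(l, 2)), 2) (Function('d')(l) = Pow(Add(Add(3, Pow(l, 2)), 0), 2) = Pow(Add(3, Pow(l, 2)), 2))
Pow(Add(Function('G')(-20), Function('d')(5)), 2) = Pow(Add(4, Pow(Add(3, Pow(5, 2)), 2)), 2) = Pow(Add(4, Pow(Add(3, 25), 2)), 2) = Pow(Add(4, Pow(28, 2)), 2) = Pow(Add(4, 784), 2) = Pow(788, 2) = 620944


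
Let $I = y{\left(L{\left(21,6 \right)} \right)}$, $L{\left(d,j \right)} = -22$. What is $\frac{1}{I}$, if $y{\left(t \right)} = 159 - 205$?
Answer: $- \frac{1}{46} \approx -0.021739$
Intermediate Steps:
$y{\left(t \right)} = -46$ ($y{\left(t \right)} = 159 - 205 = -46$)
$I = -46$
$\frac{1}{I} = \frac{1}{-46} = - \frac{1}{46}$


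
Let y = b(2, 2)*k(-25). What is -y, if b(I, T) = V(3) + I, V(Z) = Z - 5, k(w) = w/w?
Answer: 0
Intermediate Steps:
k(w) = 1
V(Z) = -5 + Z
b(I, T) = -2 + I (b(I, T) = (-5 + 3) + I = -2 + I)
y = 0 (y = (-2 + 2)*1 = 0*1 = 0)
-y = -1*0 = 0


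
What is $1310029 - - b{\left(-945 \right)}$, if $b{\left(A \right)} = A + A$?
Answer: $1308139$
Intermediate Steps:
$b{\left(A \right)} = 2 A$
$1310029 - - b{\left(-945 \right)} = 1310029 - - 2 \left(-945\right) = 1310029 - \left(-1\right) \left(-1890\right) = 1310029 - 1890 = 1308139$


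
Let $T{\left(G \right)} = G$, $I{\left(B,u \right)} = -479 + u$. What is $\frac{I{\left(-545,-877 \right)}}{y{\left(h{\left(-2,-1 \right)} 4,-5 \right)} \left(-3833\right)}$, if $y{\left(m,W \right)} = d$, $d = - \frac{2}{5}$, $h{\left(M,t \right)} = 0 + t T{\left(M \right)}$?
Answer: $- \frac{3390}{3833} \approx -0.88442$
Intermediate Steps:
$h{\left(M,t \right)} = M t$ ($h{\left(M,t \right)} = 0 + t M = 0 + M t = M t$)
$d = - \frac{2}{5}$ ($d = \left(-2\right) \frac{1}{5} = - \frac{2}{5} \approx -0.4$)
$y{\left(m,W \right)} = - \frac{2}{5}$
$\frac{I{\left(-545,-877 \right)}}{y{\left(h{\left(-2,-1 \right)} 4,-5 \right)} \left(-3833\right)} = \frac{-479 - 877}{\left(- \frac{2}{5}\right) \left(-3833\right)} = - \frac{1356}{\frac{7666}{5}} = \left(-1356\right) \frac{5}{7666} = - \frac{3390}{3833}$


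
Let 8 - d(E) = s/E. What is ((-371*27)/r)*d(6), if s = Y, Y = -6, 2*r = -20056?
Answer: 90153/10028 ≈ 8.9901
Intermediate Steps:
r = -10028 (r = (1/2)*(-20056) = -10028)
s = -6
d(E) = 8 + 6/E (d(E) = 8 - (-6)/E = 8 + 6/E)
((-371*27)/r)*d(6) = (-371*27/(-10028))*(8 + 6/6) = (-10017*(-1/10028))*(8 + 6*(1/6)) = 10017*(8 + 1)/10028 = (10017/10028)*9 = 90153/10028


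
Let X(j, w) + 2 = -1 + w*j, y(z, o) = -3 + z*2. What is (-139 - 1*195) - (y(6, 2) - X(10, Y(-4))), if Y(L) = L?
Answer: -386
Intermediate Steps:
y(z, o) = -3 + 2*z
X(j, w) = -3 + j*w (X(j, w) = -2 + (-1 + w*j) = -2 + (-1 + j*w) = -3 + j*w)
(-139 - 1*195) - (y(6, 2) - X(10, Y(-4))) = (-139 - 1*195) - ((-3 + 2*6) - (-3 + 10*(-4))) = (-139 - 195) - ((-3 + 12) - (-3 - 40)) = -334 - (9 - 1*(-43)) = -334 - (9 + 43) = -334 - 1*52 = -334 - 52 = -386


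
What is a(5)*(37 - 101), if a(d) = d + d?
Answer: -640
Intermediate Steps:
a(d) = 2*d
a(5)*(37 - 101) = (2*5)*(37 - 101) = 10*(-64) = -640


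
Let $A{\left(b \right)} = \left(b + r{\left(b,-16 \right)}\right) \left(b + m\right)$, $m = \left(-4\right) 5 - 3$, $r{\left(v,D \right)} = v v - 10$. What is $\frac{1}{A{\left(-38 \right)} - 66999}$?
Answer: $- \frac{1}{152155} \approx -6.5722 \cdot 10^{-6}$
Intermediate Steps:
$r{\left(v,D \right)} = -10 + v^{2}$ ($r{\left(v,D \right)} = v^{2} - 10 = -10 + v^{2}$)
$m = -23$ ($m = -20 - 3 = -23$)
$A{\left(b \right)} = \left(-23 + b\right) \left(-10 + b + b^{2}\right)$ ($A{\left(b \right)} = \left(b + \left(-10 + b^{2}\right)\right) \left(b - 23\right) = \left(-10 + b + b^{2}\right) \left(-23 + b\right) = \left(-23 + b\right) \left(-10 + b + b^{2}\right)$)
$\frac{1}{A{\left(-38 \right)} - 66999} = \frac{1}{\left(230 + \left(-38\right)^{3} - -1254 - 22 \left(-38\right)^{2}\right) - 66999} = \frac{1}{\left(230 - 54872 + 1254 - 31768\right) - 66999} = \frac{1}{-85156 - 66999} = \frac{1}{-152155} = - \frac{1}{152155}$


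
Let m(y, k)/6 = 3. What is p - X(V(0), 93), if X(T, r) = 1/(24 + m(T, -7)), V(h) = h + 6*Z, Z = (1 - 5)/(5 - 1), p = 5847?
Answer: 245573/42 ≈ 5847.0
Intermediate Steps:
m(y, k) = 18 (m(y, k) = 6*3 = 18)
Z = -1 (Z = -4/4 = -4*¼ = -1)
V(h) = -6 + h (V(h) = h + 6*(-1) = h - 6 = -6 + h)
X(T, r) = 1/42 (X(T, r) = 1/(24 + 18) = 1/42)
p - X(V(0), 93) = 5847 - 1*1/42 = 5847 - 1/42 = 245573/42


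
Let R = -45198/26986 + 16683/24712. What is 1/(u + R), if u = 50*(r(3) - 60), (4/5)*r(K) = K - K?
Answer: -333439016/1000650410769 ≈ -0.00033322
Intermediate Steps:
r(K) = 0 (r(K) = 5*(K - K)/4 = (5/4)*0 = 0)
R = -333362769/333439016 (R = -45198*1/26986 + 16683*(1/24712) = -22599/13493 + 16683/24712 = -333362769/333439016 ≈ -0.99977)
u = -3000 (u = 50*(0 - 60) = 50*(-60) = -3000)
1/(u + R) = 1/(-3000 - 333362769/333439016) = 1/(-1000650410769/333439016) = -333439016/1000650410769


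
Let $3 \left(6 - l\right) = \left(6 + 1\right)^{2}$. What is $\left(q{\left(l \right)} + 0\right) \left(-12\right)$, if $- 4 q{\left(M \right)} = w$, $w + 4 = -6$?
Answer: $-30$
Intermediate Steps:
$l = - \frac{31}{3}$ ($l = 6 - \frac{\left(6 + 1\right)^{2}}{3} = 6 - \frac{7^{2}}{3} = 6 - \frac{49}{3} = - \frac{31}{3} \approx -10.333$)
$w = -10$ ($w = -4 - 6 = -10$)
$q{\left(M \right)} = \frac{5}{2}$ ($q{\left(M \right)} = \left(- \frac{1}{4}\right) \left(-10\right) = \frac{5}{2}$)
$\left(q{\left(l \right)} + 0\right) \left(-12\right) = \left(\frac{5}{2} + 0\right) \left(-12\right) = \frac{5}{2} \left(-12\right) = -30$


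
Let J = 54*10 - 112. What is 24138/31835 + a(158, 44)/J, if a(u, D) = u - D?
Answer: 6980127/6812690 ≈ 1.0246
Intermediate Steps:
J = 428 (J = 540 - 112 = 428)
24138/31835 + a(158, 44)/J = 24138/31835 + (158 - 1*44)/428 = 24138*(1/31835) + (158 - 44)*(1/428) = 24138/31835 + 114*(1/428) = 24138/31835 + 57/214 = 6980127/6812690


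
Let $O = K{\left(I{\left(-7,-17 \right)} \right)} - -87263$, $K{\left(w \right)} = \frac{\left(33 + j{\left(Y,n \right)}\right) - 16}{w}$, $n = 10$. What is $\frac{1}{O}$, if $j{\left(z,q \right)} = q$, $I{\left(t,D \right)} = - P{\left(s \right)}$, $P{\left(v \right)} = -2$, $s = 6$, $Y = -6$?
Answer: $\frac{2}{174553} \approx 1.1458 \cdot 10^{-5}$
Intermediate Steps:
$I{\left(t,D \right)} = 2$ ($I{\left(t,D \right)} = \left(-1\right) \left(-2\right) = 2$)
$K{\left(w \right)} = \frac{27}{w}$ ($K{\left(w \right)} = \frac{\left(33 + 10\right) - 16}{w} = \frac{43 - 16}{w} = \frac{27}{w}$)
$O = \frac{174553}{2}$ ($O = \frac{27}{2} - -87263 = 27 \cdot \frac{1}{2} + 87263 = \frac{27}{2} + 87263 = \frac{174553}{2} \approx 87277.0$)
$\frac{1}{O} = \frac{1}{\frac{174553}{2}} = \frac{2}{174553}$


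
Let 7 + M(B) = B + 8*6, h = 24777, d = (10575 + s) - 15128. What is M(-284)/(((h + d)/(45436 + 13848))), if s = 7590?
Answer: -7203006/13907 ≈ -517.94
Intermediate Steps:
d = 3037 (d = (10575 + 7590) - 15128 = 18165 - 15128 = 3037)
M(B) = 41 + B (M(B) = -7 + (B + 8*6) = -7 + (B + 48) = -7 + (48 + B) = 41 + B)
M(-284)/(((h + d)/(45436 + 13848))) = (41 - 284)/(((24777 + 3037)/(45436 + 13848))) = -243/(27814/59284) = -243/(27814*(1/59284)) = -243/13907/29642 = -243*29642/13907 = -7203006/13907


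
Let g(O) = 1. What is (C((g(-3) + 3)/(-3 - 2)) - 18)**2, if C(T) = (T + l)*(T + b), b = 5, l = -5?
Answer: 1121481/625 ≈ 1794.4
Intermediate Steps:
C(T) = (-5 + T)*(5 + T) (C(T) = (T - 5)*(T + 5) = (-5 + T)*(5 + T))
(C((g(-3) + 3)/(-3 - 2)) - 18)**2 = ((-25 + ((1 + 3)/(-3 - 2))**2) - 18)**2 = ((-25 + (4/(-5))**2) - 18)**2 = ((-25 + (4*(-1/5))**2) - 18)**2 = ((-25 + (-4/5)**2) - 18)**2 = ((-25 + 16/25) - 18)**2 = (-609/25 - 18)**2 = (-1059/25)**2 = 1121481/625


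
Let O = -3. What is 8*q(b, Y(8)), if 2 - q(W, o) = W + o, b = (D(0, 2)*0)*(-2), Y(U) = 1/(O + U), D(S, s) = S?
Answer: 72/5 ≈ 14.400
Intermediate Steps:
Y(U) = 1/(-3 + U)
b = 0 (b = (0*0)*(-2) = 0*(-2) = 0)
q(W, o) = 2 - W - o (q(W, o) = 2 - (W + o) = 2 + (-W - o) = 2 - W - o)
8*q(b, Y(8)) = 8*(2 - 1*0 - 1/(-3 + 8)) = 8*(2 + 0 - 1/5) = 8*(2 + 0 - 1*⅕) = 8*(2 + 0 - ⅕) = 8*(9/5) = 72/5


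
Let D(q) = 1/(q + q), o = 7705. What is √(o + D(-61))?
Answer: √114681098/122 ≈ 87.778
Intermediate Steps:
D(q) = 1/(2*q)
√(o + D(-61)) = √(7705 + (½)/(-61)) = √(7705 + (½)*(-1/61)) = √(7705 - 1/122) = √(940009/122) = √114681098/122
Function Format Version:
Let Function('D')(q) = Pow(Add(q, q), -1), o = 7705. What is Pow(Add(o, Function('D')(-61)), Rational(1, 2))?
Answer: Mul(Rational(1, 122), Pow(114681098, Rational(1, 2))) ≈ 87.778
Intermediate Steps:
Function('D')(q) = Mul(Rational(1, 2), Pow(q, -1)) (Function('D')(q) = Pow(Mul(2, q), -1) = Mul(Rational(1, 2), Pow(q, -1)))
Pow(Add(o, Function('D')(-61)), Rational(1, 2)) = Pow(Add(7705, Mul(Rational(1, 2), Pow(-61, -1))), Rational(1, 2)) = Pow(Add(7705, Mul(Rational(1, 2), Rational(-1, 61))), Rational(1, 2)) = Pow(Add(7705, Rational(-1, 122)), Rational(1, 2)) = Pow(Rational(940009, 122), Rational(1, 2)) = Mul(Rational(1, 122), Pow(114681098, Rational(1, 2)))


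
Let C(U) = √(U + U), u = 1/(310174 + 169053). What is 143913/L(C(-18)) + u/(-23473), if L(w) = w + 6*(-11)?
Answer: -5935828358264895/2744730470524 - 47971*I/244 ≈ -2162.6 - 196.6*I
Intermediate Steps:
u = 1/479227 ≈ 2.0867e-6
C(U) = √2*√U (C(U) = √(2*U) = √2*√U)
L(w) = -66 + w (L(w) = w - 66 = -66 + w)
143913/L(C(-18)) + u/(-23473) = 143913/(-66 + √2*√(-18)) + (1/479227)/(-23473) = 143913/(-66 + √2*(3*I*√2)) + (1/479227)*(-1/23473) = 143913/(-66 + 6*I) - 1/11248895371 = 143913*((-66 - 6*I)/4392) - 1/11248895371 = 47971*(-66 - 6*I)/1464 - 1/11248895371 = -1/11248895371 + 47971*(-66 - 6*I)/1464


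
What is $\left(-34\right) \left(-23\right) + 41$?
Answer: $823$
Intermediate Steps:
$\left(-34\right) \left(-23\right) + 41 = 782 + 41 = 823$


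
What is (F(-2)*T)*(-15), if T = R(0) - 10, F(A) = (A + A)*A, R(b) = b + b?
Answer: 1200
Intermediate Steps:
R(b) = 2*b
F(A) = 2*A**2 (F(A) = (2*A)*A = 2*A**2)
T = -10 (T = 2*0 - 10 = 0 - 10 = -10)
(F(-2)*T)*(-15) = ((2*(-2)**2)*(-10))*(-15) = ((2*4)*(-10))*(-15) = (8*(-10))*(-15) = -80*(-15) = 1200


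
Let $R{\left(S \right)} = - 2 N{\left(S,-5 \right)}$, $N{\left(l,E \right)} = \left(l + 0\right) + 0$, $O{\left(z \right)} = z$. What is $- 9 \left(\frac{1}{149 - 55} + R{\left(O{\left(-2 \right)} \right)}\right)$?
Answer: $- \frac{3393}{94} \approx -36.096$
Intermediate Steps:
$N{\left(l,E \right)} = l$ ($N{\left(l,E \right)} = l + 0 = l$)
$R{\left(S \right)} = - 2 S$
$- 9 \left(\frac{1}{149 - 55} + R{\left(O{\left(-2 \right)} \right)}\right) = - 9 \left(\frac{1}{149 - 55} - -4\right) = - 9 \left(\frac{1}{94} + 4\right) = \left(-9\right) \frac{377}{94} = - \frac{3393}{94}$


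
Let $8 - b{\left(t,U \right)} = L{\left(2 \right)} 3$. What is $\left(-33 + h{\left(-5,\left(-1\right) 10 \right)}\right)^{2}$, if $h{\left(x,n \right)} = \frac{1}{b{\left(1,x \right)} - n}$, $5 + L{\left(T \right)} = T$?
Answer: $\frac{792100}{729} \approx 1086.6$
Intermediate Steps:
$L{\left(T \right)} = -5 + T$
$b{\left(t,U \right)} = 17$ ($b{\left(t,U \right)} = 8 - \left(-5 + 2\right) 3 = 8 - \left(-3\right) 3 = 8 - -9 = 8 + 9 = 17$)
$h{\left(x,n \right)} = \frac{1}{17 - n}$
$\left(-33 + h{\left(-5,\left(-1\right) 10 \right)}\right)^{2} = \left(-33 - \frac{1}{-17 - 10}\right)^{2} = \left(-33 - \frac{1}{-27}\right)^{2} = \left(-33 - - \frac{1}{27}\right)^{2} = \left(-33 + \frac{1}{27}\right)^{2} = \left(- \frac{890}{27}\right)^{2} = \frac{792100}{729}$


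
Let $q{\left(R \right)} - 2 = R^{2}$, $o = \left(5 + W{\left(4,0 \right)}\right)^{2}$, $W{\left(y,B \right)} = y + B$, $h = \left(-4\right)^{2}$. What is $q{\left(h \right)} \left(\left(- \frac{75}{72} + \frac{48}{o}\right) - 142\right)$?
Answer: $- \frac{1323067}{36} \approx -36752.0$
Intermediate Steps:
$h = 16$
$W{\left(y,B \right)} = B + y$
$o = 81$ ($o = \left(5 + \left(0 + 4\right)\right)^{2} = \left(5 + 4\right)^{2} = 9^{2} = 81$)
$q{\left(R \right)} = 2 + R^{2}$
$q{\left(h \right)} \left(\left(- \frac{75}{72} + \frac{48}{o}\right) - 142\right) = \left(2 + 16^{2}\right) \left(\left(- \frac{75}{72} + \frac{48}{81}\right) - 142\right) = \left(2 + 256\right) \left(\left(\left(-75\right) \frac{1}{72} + 48 \cdot \frac{1}{81}\right) - 142\right) = 258 \left(\left(- \frac{25}{24} + \frac{16}{27}\right) - 142\right) = 258 \left(- \frac{97}{216} - 142\right) = 258 \left(- \frac{30769}{216}\right) = - \frac{1323067}{36}$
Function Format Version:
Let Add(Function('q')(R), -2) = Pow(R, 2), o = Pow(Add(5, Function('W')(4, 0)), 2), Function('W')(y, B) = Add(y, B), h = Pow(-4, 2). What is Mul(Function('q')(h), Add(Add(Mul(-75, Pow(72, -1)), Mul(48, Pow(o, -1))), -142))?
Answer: Rational(-1323067, 36) ≈ -36752.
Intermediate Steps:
h = 16
Function('W')(y, B) = Add(B, y)
o = 81 (o = Pow(Add(5, Add(0, 4)), 2) = Pow(Add(5, 4), 2) = Pow(9, 2) = 81)
Function('q')(R) = Add(2, Pow(R, 2))
Mul(Function('q')(h), Add(Add(Mul(-75, Pow(72, -1)), Mul(48, Pow(o, -1))), -142)) = Mul(Add(2, Pow(16, 2)), Add(Add(Mul(-75, Pow(72, -1)), Mul(48, Pow(81, -1))), -142)) = Mul(Add(2, 256), Add(Add(Mul(-75, Rational(1, 72)), Mul(48, Rational(1, 81))), -142)) = Mul(258, Add(Add(Rational(-25, 24), Rational(16, 27)), -142)) = Mul(258, Add(Rational(-97, 216), -142)) = Mul(258, Rational(-30769, 216)) = Rational(-1323067, 36)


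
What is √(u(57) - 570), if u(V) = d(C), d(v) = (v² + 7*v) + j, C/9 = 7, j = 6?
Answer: √3846 ≈ 62.016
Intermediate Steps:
C = 63 (C = 9*7 = 63)
d(v) = 6 + v² + 7*v (d(v) = (v² + 7*v) + 6 = 6 + v² + 7*v)
u(V) = 4416 (u(V) = 6 + 63² + 7*63 = 6 + 3969 + 441 = 4416)
√(u(57) - 570) = √(4416 - 570) = √3846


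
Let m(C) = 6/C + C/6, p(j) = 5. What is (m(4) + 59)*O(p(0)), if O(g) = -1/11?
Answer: -367/66 ≈ -5.5606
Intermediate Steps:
O(g) = -1/11 (O(g) = -1*1/11 = -1/11)
m(C) = 6/C + C/6 (m(C) = 6/C + C*(⅙) = 6/C + C/6)
(m(4) + 59)*O(p(0)) = ((6/4 + (⅙)*4) + 59)*(-1/11) = ((6*(¼) + ⅔) + 59)*(-1/11) = ((3/2 + ⅔) + 59)*(-1/11) = (13/6 + 59)*(-1/11) = (367/6)*(-1/11) = -367/66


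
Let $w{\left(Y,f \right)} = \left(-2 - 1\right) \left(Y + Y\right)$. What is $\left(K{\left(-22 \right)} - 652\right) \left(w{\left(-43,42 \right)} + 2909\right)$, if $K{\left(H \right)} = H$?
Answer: $-2134558$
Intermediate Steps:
$w{\left(Y,f \right)} = - 6 Y$ ($w{\left(Y,f \right)} = - 3 \cdot 2 Y = - 6 Y$)
$\left(K{\left(-22 \right)} - 652\right) \left(w{\left(-43,42 \right)} + 2909\right) = \left(-22 - 652\right) \left(\left(-6\right) \left(-43\right) + 2909\right) = - 674 \left(258 + 2909\right) = \left(-674\right) 3167 = -2134558$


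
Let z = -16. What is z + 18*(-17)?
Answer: -322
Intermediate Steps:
z + 18*(-17) = -16 + 18*(-17) = -16 - 306 = -322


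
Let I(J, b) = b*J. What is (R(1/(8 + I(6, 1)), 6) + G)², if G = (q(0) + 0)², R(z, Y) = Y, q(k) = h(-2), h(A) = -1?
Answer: 49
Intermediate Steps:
I(J, b) = J*b
q(k) = -1
G = 1 (G = (-1 + 0)² = (-1)² = 1)
(R(1/(8 + I(6, 1)), 6) + G)² = (6 + 1)² = 7² = 49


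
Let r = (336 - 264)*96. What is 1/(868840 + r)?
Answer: 1/875752 ≈ 1.1419e-6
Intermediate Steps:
r = 6912 (r = 72*96 = 6912)
1/(868840 + r) = 1/(868840 + 6912) = 1/875752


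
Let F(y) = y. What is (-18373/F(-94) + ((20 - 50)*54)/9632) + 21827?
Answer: 2492394609/113176 ≈ 22022.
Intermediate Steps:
(-18373/F(-94) + ((20 - 50)*54)/9632) + 21827 = (-18373/(-94) + ((20 - 50)*54)/9632) + 21827 = (-18373*(-1/94) - 30*54*(1/9632)) + 21827 = (18373/94 - 1620*1/9632) + 21827 = (18373/94 - 405/2408) + 21827 = 22102057/113176 + 21827 = 2492394609/113176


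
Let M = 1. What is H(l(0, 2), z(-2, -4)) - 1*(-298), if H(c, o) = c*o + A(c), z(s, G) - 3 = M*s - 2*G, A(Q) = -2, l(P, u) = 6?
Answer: 350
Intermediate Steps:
z(s, G) = 3 + s - 2*G (z(s, G) = 3 + (1*s - 2*G) = 3 + (s - 2*G) = 3 + s - 2*G)
H(c, o) = -2 + c*o (H(c, o) = c*o - 2 = -2 + c*o)
H(l(0, 2), z(-2, -4)) - 1*(-298) = (-2 + 6*(3 - 2 - 2*(-4))) - 1*(-298) = (-2 + 6*(3 - 2 + 8)) + 298 = (-2 + 6*9) + 298 = (-2 + 54) + 298 = 52 + 298 = 350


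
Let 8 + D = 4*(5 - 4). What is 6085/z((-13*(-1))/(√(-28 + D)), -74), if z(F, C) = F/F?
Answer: 6085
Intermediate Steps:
D = -4 (D = -8 + 4*(5 - 4) = -8 + 4*1 = -8 + 4 = -4)
z(F, C) = 1
6085/z((-13*(-1))/(√(-28 + D)), -74) = 6085/1 = 6085*1 = 6085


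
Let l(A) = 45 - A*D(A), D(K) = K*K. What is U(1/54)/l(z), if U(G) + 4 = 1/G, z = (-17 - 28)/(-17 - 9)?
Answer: 175760/139959 ≈ 1.2558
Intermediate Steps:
D(K) = K**2
z = 45/26 (z = -45/(-26) = -45*(-1/26) = 45/26 ≈ 1.7308)
U(G) = -4 + 1/G
l(A) = 45 - A**3 (l(A) = 45 - A*A**2 = 45 - A**3)
U(1/54)/l(z) = (-4 + 1/(1/54))/(45 - (45/26)**3) = (-4 + 1/(1/54))/(45 - 1*91125/17576) = (-4 + 54)/(45 - 91125/17576) = 50/(699795/17576) = 50*(17576/699795) = 175760/139959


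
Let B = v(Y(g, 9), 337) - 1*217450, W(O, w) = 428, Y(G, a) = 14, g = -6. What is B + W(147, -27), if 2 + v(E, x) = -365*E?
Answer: -222134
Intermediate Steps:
v(E, x) = -2 - 365*E
B = -222562 (B = (-2 - 365*14) - 1*217450 = (-2 - 5110) - 217450 = -5112 - 217450 = -222562)
B + W(147, -27) = -222562 + 428 = -222134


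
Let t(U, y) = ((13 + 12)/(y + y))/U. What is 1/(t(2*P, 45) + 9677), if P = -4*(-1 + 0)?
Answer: 144/1393493 ≈ 0.00010334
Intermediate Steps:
P = 4 (P = -4*(-1) = 4)
t(U, y) = 25/(2*U*y) (t(U, y) = (25/((2*y)))/U = (25*(1/(2*y)))/U = (25/(2*y))/U = 25/(2*U*y))
1/(t(2*P, 45) + 9677) = 1/((25/2)/((2*4)*45) + 9677) = 1/((25/2)*(1/45)/8 + 9677) = 1/((25/2)*(⅛)*(1/45) + 9677) = 1/(5/144 + 9677) = 1/(1393493/144) = 144/1393493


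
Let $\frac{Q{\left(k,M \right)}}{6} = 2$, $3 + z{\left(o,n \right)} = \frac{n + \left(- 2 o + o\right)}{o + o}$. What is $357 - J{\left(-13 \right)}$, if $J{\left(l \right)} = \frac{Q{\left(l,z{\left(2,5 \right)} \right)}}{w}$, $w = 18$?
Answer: $\frac{1069}{3} \approx 356.33$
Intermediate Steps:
$z{\left(o,n \right)} = -3 + \frac{n - o}{2 o}$ ($z{\left(o,n \right)} = -3 + \frac{n + \left(- 2 o + o\right)}{o + o} = -3 + \frac{n - o}{2 o}$)
$Q{\left(k,M \right)} = 12$ ($Q{\left(k,M \right)} = 6 \cdot 2 = 12$)
$J{\left(l \right)} = \frac{2}{3}$ ($J{\left(l \right)} = \frac{12}{18} = 12 \cdot \frac{1}{18} = \frac{2}{3}$)
$357 - J{\left(-13 \right)} = 357 - \frac{2}{3} = \frac{1069}{3}$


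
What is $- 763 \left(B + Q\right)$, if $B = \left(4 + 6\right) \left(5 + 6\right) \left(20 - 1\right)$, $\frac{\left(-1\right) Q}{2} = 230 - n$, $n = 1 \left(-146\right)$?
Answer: $-1020894$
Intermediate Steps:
$n = -146$
$Q = -752$ ($Q = - 2 \left(230 - -146\right) = - 2 \left(230 + 146\right) = \left(-2\right) 376 = -752$)
$B = 2090$ ($B = 10 \cdot 11 \cdot 19 = 110 \cdot 19 = 2090$)
$- 763 \left(B + Q\right) = - 763 \left(2090 - 752\right) = \left(-763\right) 1338 = -1020894$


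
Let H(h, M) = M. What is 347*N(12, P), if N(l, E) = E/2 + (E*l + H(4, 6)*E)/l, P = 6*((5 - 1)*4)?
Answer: 66624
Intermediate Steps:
P = 96 (P = 6*(4*4) = 6*16 = 96)
N(l, E) = E/2 + (6*E + E*l)/l (N(l, E) = E/2 + (E*l + 6*E)/l = E*(½) + (6*E + E*l)/l = E/2 + (6*E + E*l)/l)
347*N(12, P) = 347*((3/2)*96*(4 + 12)/12) = 347*((3/2)*96*(1/12)*16) = 347*192 = 66624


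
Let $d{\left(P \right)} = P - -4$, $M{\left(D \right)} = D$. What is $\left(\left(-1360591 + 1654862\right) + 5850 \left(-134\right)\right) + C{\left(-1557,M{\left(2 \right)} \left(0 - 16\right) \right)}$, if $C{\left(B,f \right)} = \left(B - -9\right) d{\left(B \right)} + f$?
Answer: $1914383$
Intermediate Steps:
$d{\left(P \right)} = 4 + P$ ($d{\left(P \right)} = P + 4 = 4 + P$)
$C{\left(B,f \right)} = f + \left(4 + B\right) \left(9 + B\right)$ ($C{\left(B,f \right)} = \left(B - -9\right) \left(4 + B\right) + f = \left(B + 9\right) \left(4 + B\right) + f = \left(9 + B\right) \left(4 + B\right) + f = \left(4 + B\right) \left(9 + B\right) + f = f + \left(4 + B\right) \left(9 + B\right)$)
$\left(\left(-1360591 + 1654862\right) + 5850 \left(-134\right)\right) + C{\left(-1557,M{\left(2 \right)} \left(0 - 16\right) \right)} = \left(\left(-1360591 + 1654862\right) + 5850 \left(-134\right)\right) + \left(36 + 2 \left(0 - 16\right) + \left(-1557\right)^{2} + 13 \left(-1557\right)\right) = \left(294271 - 783900\right) + \left(36 + 2 \left(-16\right) + 2424249 - 20241\right) = -489629 + \left(36 - 32 + 2424249 - 20241\right) = -489629 + 2404012 = 1914383$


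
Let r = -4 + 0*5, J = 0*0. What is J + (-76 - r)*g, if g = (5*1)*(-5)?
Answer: 1800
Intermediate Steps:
J = 0
r = -4 (r = -4 + 0 = -4)
g = -25 (g = 5*(-5) = -25)
J + (-76 - r)*g = 0 + (-76 - 1*(-4))*(-25) = 0 + (-76 + 4)*(-25) = 0 - 72*(-25) = 0 + 1800 = 1800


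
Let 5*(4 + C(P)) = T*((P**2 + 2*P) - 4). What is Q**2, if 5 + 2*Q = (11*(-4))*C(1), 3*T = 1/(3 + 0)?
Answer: 59892121/8100 ≈ 7394.1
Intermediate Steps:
T = 1/9 (T = 1/(3*(3 + 0)) = (1/3)/3 = (1/3)*(1/3) = 1/9 ≈ 0.11111)
C(P) = -184/45 + P**2/45 + 2*P/45 (C(P) = -4 + (((P**2 + 2*P) - 4)/9)/5 = -4 + ((-4 + P**2 + 2*P)/9)/5 = -4 + (-4/9 + P**2/9 + 2*P/9)/5 = -4 + (-4/45 + P**2/45 + 2*P/45) = -184/45 + P**2/45 + 2*P/45)
Q = 7739/90 (Q = -5/2 + ((11*(-4))*(-184/45 + (1/45)*1**2 + (2/45)*1))/2 = -5/2 + (-44*(-184/45 + (1/45)*1 + 2/45))/2 = -5/2 + (-44*(-184/45 + 1/45 + 2/45))/2 = -5/2 + (-44*(-181/45))/2 = -5/2 + (1/2)*(7964/45) = -5/2 + 3982/45 = 7739/90 ≈ 85.989)
Q**2 = (7739/90)**2 = 59892121/8100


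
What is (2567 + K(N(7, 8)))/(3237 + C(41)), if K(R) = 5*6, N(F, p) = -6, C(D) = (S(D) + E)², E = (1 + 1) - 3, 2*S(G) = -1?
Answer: 1484/1851 ≈ 0.80173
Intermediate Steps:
S(G) = -½ (S(G) = (½)*(-1) = -½)
E = -1 (E = 2 - 3 = -1)
C(D) = 9/4 (C(D) = (-½ - 1)² = (-3/2)² = 9/4)
K(R) = 30
(2567 + K(N(7, 8)))/(3237 + C(41)) = (2567 + 30)/(3237 + 9/4) = 2597/(12957/4) = 2597*(4/12957) = 1484/1851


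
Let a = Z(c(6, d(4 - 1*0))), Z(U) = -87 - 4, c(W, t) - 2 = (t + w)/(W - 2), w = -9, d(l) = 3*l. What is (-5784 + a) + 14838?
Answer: 8963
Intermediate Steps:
c(W, t) = 2 + (-9 + t)/(-2 + W) (c(W, t) = 2 + (t - 9)/(W - 2) = 2 + (-9 + t)/(-2 + W))
Z(U) = -91
a = -91
(-5784 + a) + 14838 = (-5784 - 91) + 14838 = -5875 + 14838 = 8963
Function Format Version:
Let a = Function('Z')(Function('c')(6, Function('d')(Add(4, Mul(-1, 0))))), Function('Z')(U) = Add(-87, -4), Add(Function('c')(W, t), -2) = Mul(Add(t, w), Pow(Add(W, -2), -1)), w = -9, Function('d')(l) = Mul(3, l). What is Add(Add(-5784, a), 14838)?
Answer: 8963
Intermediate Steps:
Function('c')(W, t) = Add(2, Mul(Pow(Add(-2, W), -1), Add(-9, t))) (Function('c')(W, t) = Add(2, Mul(Add(t, -9), Pow(Add(W, -2), -1))) = Add(2, Mul(Add(-9, t), Pow(Add(-2, W), -1))) = Add(2, Mul(Pow(Add(-2, W), -1), Add(-9, t))))
Function('Z')(U) = -91
a = -91
Add(Add(-5784, a), 14838) = Add(Add(-5784, -91), 14838) = Add(-5875, 14838) = 8963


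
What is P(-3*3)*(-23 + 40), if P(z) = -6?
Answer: -102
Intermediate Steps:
P(-3*3)*(-23 + 40) = -6*(-23 + 40) = -6*17 = -102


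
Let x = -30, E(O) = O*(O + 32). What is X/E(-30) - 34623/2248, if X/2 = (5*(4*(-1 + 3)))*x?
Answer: 55297/2248 ≈ 24.598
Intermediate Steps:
E(O) = O*(32 + O)
X = -2400 (X = 2*((5*(4*(-1 + 3)))*(-30)) = 2*((5*(4*2))*(-30)) = 2*((5*8)*(-30)) = 2*(40*(-30)) = 2*(-1200) = -2400)
X/E(-30) - 34623/2248 = -2400*(-1/(30*(32 - 30))) - 34623/2248 = -2400/((-30*2)) - 34623*1/2248 = -2400/(-60) - 34623/2248 = -2400*(-1/60) - 34623/2248 = 40 - 34623/2248 = 55297/2248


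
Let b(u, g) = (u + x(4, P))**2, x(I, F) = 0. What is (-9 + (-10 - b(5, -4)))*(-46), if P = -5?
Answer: 2024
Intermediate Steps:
b(u, g) = u**2 (b(u, g) = (u + 0)**2 = u**2)
(-9 + (-10 - b(5, -4)))*(-46) = (-9 + (-10 - 1*5**2))*(-46) = (-9 + (-10 - 1*25))*(-46) = (-9 + (-10 - 25))*(-46) = (-9 - 35)*(-46) = -44*(-46) = 2024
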